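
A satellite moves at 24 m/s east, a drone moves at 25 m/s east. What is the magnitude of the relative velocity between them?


Given: v_A = 24 m/s east, v_B = 25 m/s east
Both move in the same direction; relative speed = |v_A - v_B|
|24 - 25| = |-1|
= 1 m/s

1 m/s


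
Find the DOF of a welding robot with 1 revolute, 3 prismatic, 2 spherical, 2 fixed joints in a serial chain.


Given: serial robot with 1 revolute, 3 prismatic, 2 spherical, 2 fixed joints
DOF contribution per joint type: revolute=1, prismatic=1, spherical=3, fixed=0
DOF = 1*1 + 3*1 + 2*3 + 2*0
DOF = 10

10


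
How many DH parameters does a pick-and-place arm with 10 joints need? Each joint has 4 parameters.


Given: 10 joints, 4 DH parameters per joint (d, theta, a, alpha)
Total DH parameters = number_of_joints * 4
Total = 10 * 4
Total = 40

40


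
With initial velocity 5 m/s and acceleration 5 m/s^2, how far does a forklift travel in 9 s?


Given: v0 = 5 m/s, a = 5 m/s^2, t = 9 s
Using s = v0*t + (1/2)*a*t^2
s = 5*9 + (1/2)*5*9^2
s = 45 + (1/2)*405
s = 45 + 405/2
s = 495/2

495/2 m


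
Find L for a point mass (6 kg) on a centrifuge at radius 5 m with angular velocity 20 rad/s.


Given: m = 6 kg, r = 5 m, omega = 20 rad/s
For a point mass: I = m*r^2
I = 6*5^2 = 6*25 = 150
L = I*omega = 150*20
L = 3000 kg*m^2/s

3000 kg*m^2/s


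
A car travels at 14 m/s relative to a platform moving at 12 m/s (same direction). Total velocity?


Given: object velocity = 14 m/s, platform velocity = 12 m/s (same direction)
Using classical velocity addition: v_total = v_object + v_platform
v_total = 14 + 12
v_total = 26 m/s

26 m/s


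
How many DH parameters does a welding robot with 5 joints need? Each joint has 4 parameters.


Given: 5 joints, 4 DH parameters per joint (d, theta, a, alpha)
Total DH parameters = number_of_joints * 4
Total = 5 * 4
Total = 20

20


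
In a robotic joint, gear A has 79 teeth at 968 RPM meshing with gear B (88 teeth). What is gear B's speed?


Given: N1 = 79 teeth, w1 = 968 RPM, N2 = 88 teeth
Using N1*w1 = N2*w2
w2 = N1*w1 / N2
w2 = 79*968 / 88
w2 = 76472 / 88
w2 = 869 RPM

869 RPM


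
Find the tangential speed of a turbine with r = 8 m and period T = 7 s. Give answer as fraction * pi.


Given: radius r = 8 m, period T = 7 s
Using v = 2*pi*r / T
v = 2*pi*8 / 7
v = 16*pi / 7
v = 16/7*pi m/s

16/7*pi m/s


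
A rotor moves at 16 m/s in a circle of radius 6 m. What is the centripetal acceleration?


Given: v = 16 m/s, r = 6 m
Using a_c = v^2 / r
a_c = 16^2 / 6
a_c = 256 / 6
a_c = 128/3 m/s^2

128/3 m/s^2


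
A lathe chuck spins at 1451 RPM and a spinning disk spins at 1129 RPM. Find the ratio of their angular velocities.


Given: RPM_A = 1451, RPM_B = 1129
omega = 2*pi*RPM/60, so omega_A/omega_B = RPM_A / RPM_B
omega_A/omega_B = 1451 / 1129
omega_A/omega_B = 1451/1129

1451/1129


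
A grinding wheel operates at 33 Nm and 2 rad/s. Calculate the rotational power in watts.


Given: tau = 33 Nm, omega = 2 rad/s
Using P = tau * omega
P = 33 * 2
P = 66 W

66 W


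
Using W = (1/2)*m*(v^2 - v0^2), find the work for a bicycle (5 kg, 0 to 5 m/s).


Given: m = 5 kg, v0 = 0 m/s, v = 5 m/s
Using W = (1/2)*m*(v^2 - v0^2)
v^2 = 5^2 = 25
v0^2 = 0^2 = 0
v^2 - v0^2 = 25 - 0 = 25
W = (1/2)*5*25 = 125/2 J

125/2 J


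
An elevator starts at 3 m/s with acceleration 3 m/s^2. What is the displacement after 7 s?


Given: v0 = 3 m/s, a = 3 m/s^2, t = 7 s
Using s = v0*t + (1/2)*a*t^2
s = 3*7 + (1/2)*3*7^2
s = 21 + (1/2)*147
s = 21 + 147/2
s = 189/2

189/2 m


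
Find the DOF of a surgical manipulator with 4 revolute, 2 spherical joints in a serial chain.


Given: serial robot with 4 revolute, 2 spherical joints
DOF contribution per joint type: revolute=1, prismatic=1, spherical=3, fixed=0
DOF = 4*1 + 2*3
DOF = 10

10


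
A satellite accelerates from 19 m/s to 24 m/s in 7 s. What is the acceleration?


Given: initial velocity v0 = 19 m/s, final velocity v = 24 m/s, time t = 7 s
Using a = (v - v0) / t
a = (24 - 19) / 7
a = 5 / 7
a = 5/7 m/s^2

5/7 m/s^2


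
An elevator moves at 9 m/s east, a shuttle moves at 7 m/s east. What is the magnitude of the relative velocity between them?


Given: v_A = 9 m/s east, v_B = 7 m/s east
Both move in the same direction; relative speed = |v_A - v_B|
|9 - 7| = |2|
= 2 m/s

2 m/s


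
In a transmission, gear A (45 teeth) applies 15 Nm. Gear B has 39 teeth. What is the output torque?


Given: N1 = 45, N2 = 39, T1 = 15 Nm
Using T2/T1 = N2/N1
T2 = T1 * N2 / N1
T2 = 15 * 39 / 45
T2 = 585 / 45
T2 = 13 Nm

13 Nm


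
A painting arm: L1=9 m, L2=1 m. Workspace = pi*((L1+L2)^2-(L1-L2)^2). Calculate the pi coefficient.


Given: L1 = 9, L2 = 1
(L1+L2)^2 = (10)^2 = 100
(L1-L2)^2 = (8)^2 = 64
Difference = 100 - 64 = 36
This equals 4*L1*L2 = 4*9*1 = 36
Workspace area = 36*pi

36


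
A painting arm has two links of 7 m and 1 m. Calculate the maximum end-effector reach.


Given: L1 = 7 m, L2 = 1 m
For a 2-link planar arm, max reach = L1 + L2 (fully extended)
Max reach = 7 + 1
Max reach = 8 m

8 m


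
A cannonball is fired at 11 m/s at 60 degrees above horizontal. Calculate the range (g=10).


Given: v0 = 11 m/s, theta = 60 deg, g = 10 m/s^2
sin(2*60) = sin(120) = sqrt(3)/2
Using R = v0^2 * sin(2*theta) / g
R = 11^2 * (sqrt(3)/2) / 10
R = 121 * sqrt(3) / 20
R = 121/20*sqrt(3) m

121/20*sqrt(3) m


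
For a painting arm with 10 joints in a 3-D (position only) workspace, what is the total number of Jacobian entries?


Given: task space dimension = 3, joints = 10
Jacobian is a 3 x 10 matrix
Total entries = rows * columns
Total = 3 * 10
Total = 30

30


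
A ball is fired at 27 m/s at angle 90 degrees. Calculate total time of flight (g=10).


Given: v0 = 27 m/s, theta = 90 deg, g = 10 m/s^2
sin(90) = 1
Using T = 2*v0*sin(theta) / g
T = 2*27*1 / 10
T = 54 / 10
T = 27/5 s

27/5 s


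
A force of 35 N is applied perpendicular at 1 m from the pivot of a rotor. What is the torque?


Given: F = 35 N, r = 1 m, angle = 90 deg (perpendicular)
Using tau = F * r * sin(90)
sin(90) = 1
tau = 35 * 1 * 1
tau = 35 Nm

35 Nm


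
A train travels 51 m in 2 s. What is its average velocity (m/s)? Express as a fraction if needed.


Given: distance d = 51 m, time t = 2 s
Using v = d / t
v = 51 / 2
v = 51/2 m/s

51/2 m/s


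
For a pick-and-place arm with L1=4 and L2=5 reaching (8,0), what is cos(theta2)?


Given: L1 = 4, L2 = 5, target (x, y) = (8, 0)
Using cos(theta2) = (x^2 + y^2 - L1^2 - L2^2) / (2*L1*L2)
x^2 + y^2 = 8^2 + 0 = 64
L1^2 + L2^2 = 16 + 25 = 41
Numerator = 64 - 41 = 23
Denominator = 2*4*5 = 40
cos(theta2) = 23/40 = 23/40

23/40


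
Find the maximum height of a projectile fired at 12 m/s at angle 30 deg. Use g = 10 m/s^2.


Given: v0 = 12 m/s, theta = 30 deg, g = 10 m/s^2
sin^2(30) = 1/4
Using H = v0^2 * sin^2(theta) / (2*g)
H = 12^2 * 1/4 / (2*10)
H = 144 * 1/4 / 20
H = 36 / 20
H = 9/5 m

9/5 m


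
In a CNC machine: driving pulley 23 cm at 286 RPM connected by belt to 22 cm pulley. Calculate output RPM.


Given: D1 = 23 cm, w1 = 286 RPM, D2 = 22 cm
Using D1*w1 = D2*w2
w2 = D1*w1 / D2
w2 = 23*286 / 22
w2 = 6578 / 22
w2 = 299 RPM

299 RPM


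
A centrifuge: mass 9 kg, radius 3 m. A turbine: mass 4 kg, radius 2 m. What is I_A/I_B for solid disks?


Given: M1=9 kg, R1=3 m, M2=4 kg, R2=2 m
For a disk: I = (1/2)*M*R^2, so I_A/I_B = (M1*R1^2)/(M2*R2^2)
M1*R1^2 = 9*9 = 81
M2*R2^2 = 4*4 = 16
I_A/I_B = 81/16 = 81/16

81/16


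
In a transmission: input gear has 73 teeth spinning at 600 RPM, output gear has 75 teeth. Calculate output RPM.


Given: N1 = 73 teeth, w1 = 600 RPM, N2 = 75 teeth
Using N1*w1 = N2*w2
w2 = N1*w1 / N2
w2 = 73*600 / 75
w2 = 43800 / 75
w2 = 584 RPM

584 RPM


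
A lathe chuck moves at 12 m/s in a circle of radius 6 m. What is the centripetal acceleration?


Given: v = 12 m/s, r = 6 m
Using a_c = v^2 / r
a_c = 12^2 / 6
a_c = 144 / 6
a_c = 24 m/s^2

24 m/s^2


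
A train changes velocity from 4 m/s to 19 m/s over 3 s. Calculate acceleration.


Given: initial velocity v0 = 4 m/s, final velocity v = 19 m/s, time t = 3 s
Using a = (v - v0) / t
a = (19 - 4) / 3
a = 15 / 3
a = 5 m/s^2

5 m/s^2


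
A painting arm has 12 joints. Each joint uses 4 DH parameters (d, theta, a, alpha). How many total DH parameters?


Given: 12 joints, 4 DH parameters per joint (d, theta, a, alpha)
Total DH parameters = number_of_joints * 4
Total = 12 * 4
Total = 48

48


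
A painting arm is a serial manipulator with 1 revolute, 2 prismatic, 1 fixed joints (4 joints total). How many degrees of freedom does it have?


Given: serial robot with 1 revolute, 2 prismatic, 1 fixed joints
DOF contribution per joint type: revolute=1, prismatic=1, spherical=3, fixed=0
DOF = 1*1 + 2*1 + 1*0
DOF = 3

3


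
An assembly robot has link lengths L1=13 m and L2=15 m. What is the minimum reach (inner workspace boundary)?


Given: L1 = 13 m, L2 = 15 m
For a 2-link planar arm, min reach = |L1 - L2| (second link folded back)
Min reach = |13 - 15|
Min reach = 2 m

2 m


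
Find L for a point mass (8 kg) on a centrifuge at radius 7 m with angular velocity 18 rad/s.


Given: m = 8 kg, r = 7 m, omega = 18 rad/s
For a point mass: I = m*r^2
I = 8*7^2 = 8*49 = 392
L = I*omega = 392*18
L = 7056 kg*m^2/s

7056 kg*m^2/s


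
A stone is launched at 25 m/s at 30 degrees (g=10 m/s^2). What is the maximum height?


Given: v0 = 25 m/s, theta = 30 deg, g = 10 m/s^2
sin^2(30) = 1/4
Using H = v0^2 * sin^2(theta) / (2*g)
H = 25^2 * 1/4 / (2*10)
H = 625 * 1/4 / 20
H = 625/4 / 20
H = 125/16 m

125/16 m


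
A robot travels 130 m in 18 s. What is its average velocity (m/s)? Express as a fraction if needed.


Given: distance d = 130 m, time t = 18 s
Using v = d / t
v = 130 / 18
v = 65/9 m/s

65/9 m/s


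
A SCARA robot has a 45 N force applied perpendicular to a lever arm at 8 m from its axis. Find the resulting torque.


Given: F = 45 N, r = 8 m, angle = 90 deg (perpendicular)
Using tau = F * r * sin(90)
sin(90) = 1
tau = 45 * 8 * 1
tau = 360 Nm

360 Nm


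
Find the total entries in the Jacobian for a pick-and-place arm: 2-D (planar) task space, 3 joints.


Given: task space dimension = 2, joints = 3
Jacobian is a 2 x 3 matrix
Total entries = rows * columns
Total = 2 * 3
Total = 6

6


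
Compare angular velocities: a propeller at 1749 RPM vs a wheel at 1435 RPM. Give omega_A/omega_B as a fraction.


Given: RPM_A = 1749, RPM_B = 1435
omega = 2*pi*RPM/60, so omega_A/omega_B = RPM_A / RPM_B
omega_A/omega_B = 1749 / 1435
omega_A/omega_B = 1749/1435

1749/1435


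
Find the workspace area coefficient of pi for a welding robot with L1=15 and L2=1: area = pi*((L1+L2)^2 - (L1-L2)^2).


Given: L1 = 15, L2 = 1
(L1+L2)^2 = (16)^2 = 256
(L1-L2)^2 = (14)^2 = 196
Difference = 256 - 196 = 60
This equals 4*L1*L2 = 4*15*1 = 60
Workspace area = 60*pi

60


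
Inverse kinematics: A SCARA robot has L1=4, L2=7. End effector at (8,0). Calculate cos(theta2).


Given: L1 = 4, L2 = 7, target (x, y) = (8, 0)
Using cos(theta2) = (x^2 + y^2 - L1^2 - L2^2) / (2*L1*L2)
x^2 + y^2 = 8^2 + 0 = 64
L1^2 + L2^2 = 16 + 49 = 65
Numerator = 64 - 65 = -1
Denominator = 2*4*7 = 56
cos(theta2) = -1/56 = -1/56

-1/56


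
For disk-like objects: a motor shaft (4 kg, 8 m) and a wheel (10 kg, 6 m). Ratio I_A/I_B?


Given: M1=4 kg, R1=8 m, M2=10 kg, R2=6 m
For a disk: I = (1/2)*M*R^2, so I_A/I_B = (M1*R1^2)/(M2*R2^2)
M1*R1^2 = 4*64 = 256
M2*R2^2 = 10*36 = 360
I_A/I_B = 256/360 = 32/45

32/45


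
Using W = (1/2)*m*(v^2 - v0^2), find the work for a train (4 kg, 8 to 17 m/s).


Given: m = 4 kg, v0 = 8 m/s, v = 17 m/s
Using W = (1/2)*m*(v^2 - v0^2)
v^2 = 17^2 = 289
v0^2 = 8^2 = 64
v^2 - v0^2 = 289 - 64 = 225
W = (1/2)*4*225 = 450 J

450 J


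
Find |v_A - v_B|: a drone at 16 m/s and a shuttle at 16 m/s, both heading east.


Given: v_A = 16 m/s east, v_B = 16 m/s east
Both move in the same direction; relative speed = |v_A - v_B|
|16 - 16| = |0|
= 0 m/s

0 m/s


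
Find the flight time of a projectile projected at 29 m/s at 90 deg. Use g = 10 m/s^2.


Given: v0 = 29 m/s, theta = 90 deg, g = 10 m/s^2
sin(90) = 1
Using T = 2*v0*sin(theta) / g
T = 2*29*1 / 10
T = 58 / 10
T = 29/5 s

29/5 s


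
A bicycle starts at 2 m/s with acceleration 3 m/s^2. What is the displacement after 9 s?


Given: v0 = 2 m/s, a = 3 m/s^2, t = 9 s
Using s = v0*t + (1/2)*a*t^2
s = 2*9 + (1/2)*3*9^2
s = 18 + (1/2)*243
s = 18 + 243/2
s = 279/2

279/2 m


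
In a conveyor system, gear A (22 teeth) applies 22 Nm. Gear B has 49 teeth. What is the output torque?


Given: N1 = 22, N2 = 49, T1 = 22 Nm
Using T2/T1 = N2/N1
T2 = T1 * N2 / N1
T2 = 22 * 49 / 22
T2 = 1078 / 22
T2 = 49 Nm

49 Nm


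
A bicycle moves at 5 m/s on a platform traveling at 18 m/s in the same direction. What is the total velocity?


Given: object velocity = 5 m/s, platform velocity = 18 m/s (same direction)
Using classical velocity addition: v_total = v_object + v_platform
v_total = 5 + 18
v_total = 23 m/s

23 m/s


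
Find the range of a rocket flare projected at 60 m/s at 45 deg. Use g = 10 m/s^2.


Given: v0 = 60 m/s, theta = 45 deg, g = 10 m/s^2
sin(2*45) = sin(90) = 1
Using R = v0^2 * sin(2*theta) / g
R = 60^2 * 1 / 10
R = 3600 / 10
R = 360 m

360 m


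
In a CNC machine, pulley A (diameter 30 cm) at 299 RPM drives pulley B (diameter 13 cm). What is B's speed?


Given: D1 = 30 cm, w1 = 299 RPM, D2 = 13 cm
Using D1*w1 = D2*w2
w2 = D1*w1 / D2
w2 = 30*299 / 13
w2 = 8970 / 13
w2 = 690 RPM

690 RPM


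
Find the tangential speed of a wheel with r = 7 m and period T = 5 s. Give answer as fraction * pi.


Given: radius r = 7 m, period T = 5 s
Using v = 2*pi*r / T
v = 2*pi*7 / 5
v = 14*pi / 5
v = 14/5*pi m/s

14/5*pi m/s


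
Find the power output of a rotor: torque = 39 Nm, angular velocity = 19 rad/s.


Given: tau = 39 Nm, omega = 19 rad/s
Using P = tau * omega
P = 39 * 19
P = 741 W

741 W


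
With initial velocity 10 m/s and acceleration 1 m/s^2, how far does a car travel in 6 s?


Given: v0 = 10 m/s, a = 1 m/s^2, t = 6 s
Using s = v0*t + (1/2)*a*t^2
s = 10*6 + (1/2)*1*6^2
s = 60 + (1/2)*36
s = 60 + 18
s = 78

78 m


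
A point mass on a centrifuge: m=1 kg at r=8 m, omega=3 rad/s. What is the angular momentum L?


Given: m = 1 kg, r = 8 m, omega = 3 rad/s
For a point mass: I = m*r^2
I = 1*8^2 = 1*64 = 64
L = I*omega = 64*3
L = 192 kg*m^2/s

192 kg*m^2/s


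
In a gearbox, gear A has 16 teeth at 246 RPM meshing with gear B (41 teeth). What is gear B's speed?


Given: N1 = 16 teeth, w1 = 246 RPM, N2 = 41 teeth
Using N1*w1 = N2*w2
w2 = N1*w1 / N2
w2 = 16*246 / 41
w2 = 3936 / 41
w2 = 96 RPM

96 RPM


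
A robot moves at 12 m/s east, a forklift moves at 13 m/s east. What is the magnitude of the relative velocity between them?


Given: v_A = 12 m/s east, v_B = 13 m/s east
Both move in the same direction; relative speed = |v_A - v_B|
|12 - 13| = |-1|
= 1 m/s

1 m/s


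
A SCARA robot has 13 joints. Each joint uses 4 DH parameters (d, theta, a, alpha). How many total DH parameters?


Given: 13 joints, 4 DH parameters per joint (d, theta, a, alpha)
Total DH parameters = number_of_joints * 4
Total = 13 * 4
Total = 52

52


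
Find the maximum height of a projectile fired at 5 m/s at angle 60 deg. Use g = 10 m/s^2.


Given: v0 = 5 m/s, theta = 60 deg, g = 10 m/s^2
sin^2(60) = 3/4
Using H = v0^2 * sin^2(theta) / (2*g)
H = 5^2 * 3/4 / (2*10)
H = 25 * 3/4 / 20
H = 75/4 / 20
H = 15/16 m

15/16 m


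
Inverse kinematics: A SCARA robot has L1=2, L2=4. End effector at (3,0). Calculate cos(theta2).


Given: L1 = 2, L2 = 4, target (x, y) = (3, 0)
Using cos(theta2) = (x^2 + y^2 - L1^2 - L2^2) / (2*L1*L2)
x^2 + y^2 = 3^2 + 0 = 9
L1^2 + L2^2 = 4 + 16 = 20
Numerator = 9 - 20 = -11
Denominator = 2*2*4 = 16
cos(theta2) = -11/16 = -11/16

-11/16


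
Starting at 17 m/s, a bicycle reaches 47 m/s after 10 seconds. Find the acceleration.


Given: initial velocity v0 = 17 m/s, final velocity v = 47 m/s, time t = 10 s
Using a = (v - v0) / t
a = (47 - 17) / 10
a = 30 / 10
a = 3 m/s^2

3 m/s^2


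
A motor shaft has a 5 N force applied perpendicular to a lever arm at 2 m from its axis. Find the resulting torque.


Given: F = 5 N, r = 2 m, angle = 90 deg (perpendicular)
Using tau = F * r * sin(90)
sin(90) = 1
tau = 5 * 2 * 1
tau = 10 Nm

10 Nm


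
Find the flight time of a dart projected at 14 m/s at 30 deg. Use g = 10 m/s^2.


Given: v0 = 14 m/s, theta = 30 deg, g = 10 m/s^2
sin(30) = 1/2
Using T = 2*v0*sin(theta) / g
T = 2*14*1/2 / 10
T = 14 / 10
T = 7/5 s

7/5 s


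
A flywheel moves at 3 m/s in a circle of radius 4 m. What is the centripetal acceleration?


Given: v = 3 m/s, r = 4 m
Using a_c = v^2 / r
a_c = 3^2 / 4
a_c = 9 / 4
a_c = 9/4 m/s^2

9/4 m/s^2


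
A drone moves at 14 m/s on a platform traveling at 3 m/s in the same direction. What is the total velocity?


Given: object velocity = 14 m/s, platform velocity = 3 m/s (same direction)
Using classical velocity addition: v_total = v_object + v_platform
v_total = 14 + 3
v_total = 17 m/s

17 m/s


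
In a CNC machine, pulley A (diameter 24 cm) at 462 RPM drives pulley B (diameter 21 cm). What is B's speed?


Given: D1 = 24 cm, w1 = 462 RPM, D2 = 21 cm
Using D1*w1 = D2*w2
w2 = D1*w1 / D2
w2 = 24*462 / 21
w2 = 11088 / 21
w2 = 528 RPM

528 RPM


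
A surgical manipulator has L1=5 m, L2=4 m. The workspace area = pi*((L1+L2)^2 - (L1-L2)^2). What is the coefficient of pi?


Given: L1 = 5, L2 = 4
(L1+L2)^2 = (9)^2 = 81
(L1-L2)^2 = (1)^2 = 1
Difference = 81 - 1 = 80
This equals 4*L1*L2 = 4*5*4 = 80
Workspace area = 80*pi

80


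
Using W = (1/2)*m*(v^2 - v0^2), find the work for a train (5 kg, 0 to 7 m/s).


Given: m = 5 kg, v0 = 0 m/s, v = 7 m/s
Using W = (1/2)*m*(v^2 - v0^2)
v^2 = 7^2 = 49
v0^2 = 0^2 = 0
v^2 - v0^2 = 49 - 0 = 49
W = (1/2)*5*49 = 245/2 J

245/2 J


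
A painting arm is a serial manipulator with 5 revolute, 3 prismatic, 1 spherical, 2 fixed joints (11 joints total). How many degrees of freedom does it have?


Given: serial robot with 5 revolute, 3 prismatic, 1 spherical, 2 fixed joints
DOF contribution per joint type: revolute=1, prismatic=1, spherical=3, fixed=0
DOF = 5*1 + 3*1 + 1*3 + 2*0
DOF = 11

11


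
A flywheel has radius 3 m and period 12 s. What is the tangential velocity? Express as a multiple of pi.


Given: radius r = 3 m, period T = 12 s
Using v = 2*pi*r / T
v = 2*pi*3 / 12
v = 6*pi / 12
v = 1/2*pi m/s

1/2*pi m/s


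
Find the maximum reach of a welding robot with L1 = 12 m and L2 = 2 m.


Given: L1 = 12 m, L2 = 2 m
For a 2-link planar arm, max reach = L1 + L2 (fully extended)
Max reach = 12 + 2
Max reach = 14 m

14 m


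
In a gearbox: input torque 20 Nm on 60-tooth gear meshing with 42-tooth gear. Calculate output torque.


Given: N1 = 60, N2 = 42, T1 = 20 Nm
Using T2/T1 = N2/N1
T2 = T1 * N2 / N1
T2 = 20 * 42 / 60
T2 = 840 / 60
T2 = 14 Nm

14 Nm


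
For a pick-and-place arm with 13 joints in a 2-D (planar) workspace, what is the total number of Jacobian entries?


Given: task space dimension = 2, joints = 13
Jacobian is a 2 x 13 matrix
Total entries = rows * columns
Total = 2 * 13
Total = 26

26


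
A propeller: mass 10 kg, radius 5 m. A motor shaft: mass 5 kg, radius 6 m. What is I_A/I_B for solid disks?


Given: M1=10 kg, R1=5 m, M2=5 kg, R2=6 m
For a disk: I = (1/2)*M*R^2, so I_A/I_B = (M1*R1^2)/(M2*R2^2)
M1*R1^2 = 10*25 = 250
M2*R2^2 = 5*36 = 180
I_A/I_B = 250/180 = 25/18

25/18


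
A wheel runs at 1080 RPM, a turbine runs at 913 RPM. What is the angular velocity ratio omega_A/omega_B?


Given: RPM_A = 1080, RPM_B = 913
omega = 2*pi*RPM/60, so omega_A/omega_B = RPM_A / RPM_B
omega_A/omega_B = 1080 / 913
omega_A/omega_B = 1080/913

1080/913


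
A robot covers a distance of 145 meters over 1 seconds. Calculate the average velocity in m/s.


Given: distance d = 145 m, time t = 1 s
Using v = d / t
v = 145 / 1
v = 145 m/s

145 m/s


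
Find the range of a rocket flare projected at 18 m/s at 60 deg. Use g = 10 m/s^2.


Given: v0 = 18 m/s, theta = 60 deg, g = 10 m/s^2
sin(2*60) = sin(120) = sqrt(3)/2
Using R = v0^2 * sin(2*theta) / g
R = 18^2 * (sqrt(3)/2) / 10
R = 324 * sqrt(3) / 20
R = 81/5*sqrt(3) m

81/5*sqrt(3) m


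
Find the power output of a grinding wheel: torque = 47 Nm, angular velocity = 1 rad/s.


Given: tau = 47 Nm, omega = 1 rad/s
Using P = tau * omega
P = 47 * 1
P = 47 W

47 W


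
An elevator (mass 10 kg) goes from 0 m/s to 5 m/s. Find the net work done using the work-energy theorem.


Given: m = 10 kg, v0 = 0 m/s, v = 5 m/s
Using W = (1/2)*m*(v^2 - v0^2)
v^2 = 5^2 = 25
v0^2 = 0^2 = 0
v^2 - v0^2 = 25 - 0 = 25
W = (1/2)*10*25 = 125 J

125 J


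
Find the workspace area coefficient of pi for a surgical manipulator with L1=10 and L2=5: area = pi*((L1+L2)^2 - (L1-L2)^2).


Given: L1 = 10, L2 = 5
(L1+L2)^2 = (15)^2 = 225
(L1-L2)^2 = (5)^2 = 25
Difference = 225 - 25 = 200
This equals 4*L1*L2 = 4*10*5 = 200
Workspace area = 200*pi

200


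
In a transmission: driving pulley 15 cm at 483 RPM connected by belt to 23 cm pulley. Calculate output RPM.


Given: D1 = 15 cm, w1 = 483 RPM, D2 = 23 cm
Using D1*w1 = D2*w2
w2 = D1*w1 / D2
w2 = 15*483 / 23
w2 = 7245 / 23
w2 = 315 RPM

315 RPM


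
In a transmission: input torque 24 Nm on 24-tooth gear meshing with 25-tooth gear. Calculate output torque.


Given: N1 = 24, N2 = 25, T1 = 24 Nm
Using T2/T1 = N2/N1
T2 = T1 * N2 / N1
T2 = 24 * 25 / 24
T2 = 600 / 24
T2 = 25 Nm

25 Nm


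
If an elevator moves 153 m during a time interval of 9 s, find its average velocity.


Given: distance d = 153 m, time t = 9 s
Using v = d / t
v = 153 / 9
v = 17 m/s

17 m/s


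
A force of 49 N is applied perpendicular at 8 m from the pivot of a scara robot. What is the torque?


Given: F = 49 N, r = 8 m, angle = 90 deg (perpendicular)
Using tau = F * r * sin(90)
sin(90) = 1
tau = 49 * 8 * 1
tau = 392 Nm

392 Nm


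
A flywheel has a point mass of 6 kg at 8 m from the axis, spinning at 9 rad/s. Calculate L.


Given: m = 6 kg, r = 8 m, omega = 9 rad/s
For a point mass: I = m*r^2
I = 6*8^2 = 6*64 = 384
L = I*omega = 384*9
L = 3456 kg*m^2/s

3456 kg*m^2/s


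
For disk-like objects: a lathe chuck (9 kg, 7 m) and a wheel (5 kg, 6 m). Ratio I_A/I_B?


Given: M1=9 kg, R1=7 m, M2=5 kg, R2=6 m
For a disk: I = (1/2)*M*R^2, so I_A/I_B = (M1*R1^2)/(M2*R2^2)
M1*R1^2 = 9*49 = 441
M2*R2^2 = 5*36 = 180
I_A/I_B = 441/180 = 49/20

49/20


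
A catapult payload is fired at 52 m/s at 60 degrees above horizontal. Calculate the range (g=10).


Given: v0 = 52 m/s, theta = 60 deg, g = 10 m/s^2
sin(2*60) = sin(120) = sqrt(3)/2
Using R = v0^2 * sin(2*theta) / g
R = 52^2 * (sqrt(3)/2) / 10
R = 2704 * sqrt(3) / 20
R = 676/5*sqrt(3) m

676/5*sqrt(3) m


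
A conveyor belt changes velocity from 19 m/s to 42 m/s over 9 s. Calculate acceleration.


Given: initial velocity v0 = 19 m/s, final velocity v = 42 m/s, time t = 9 s
Using a = (v - v0) / t
a = (42 - 19) / 9
a = 23 / 9
a = 23/9 m/s^2

23/9 m/s^2


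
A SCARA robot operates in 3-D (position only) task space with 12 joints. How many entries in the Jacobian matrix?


Given: task space dimension = 3, joints = 12
Jacobian is a 3 x 12 matrix
Total entries = rows * columns
Total = 3 * 12
Total = 36

36


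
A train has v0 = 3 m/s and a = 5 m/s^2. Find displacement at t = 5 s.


Given: v0 = 3 m/s, a = 5 m/s^2, t = 5 s
Using s = v0*t + (1/2)*a*t^2
s = 3*5 + (1/2)*5*5^2
s = 15 + (1/2)*125
s = 15 + 125/2
s = 155/2

155/2 m


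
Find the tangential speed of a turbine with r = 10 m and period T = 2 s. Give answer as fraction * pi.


Given: radius r = 10 m, period T = 2 s
Using v = 2*pi*r / T
v = 2*pi*10 / 2
v = 20*pi / 2
v = 10*pi m/s

10*pi m/s


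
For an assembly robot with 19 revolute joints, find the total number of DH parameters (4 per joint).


Given: 19 joints, 4 DH parameters per joint (d, theta, a, alpha)
Total DH parameters = number_of_joints * 4
Total = 19 * 4
Total = 76

76


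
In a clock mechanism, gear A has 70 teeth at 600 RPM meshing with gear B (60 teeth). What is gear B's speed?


Given: N1 = 70 teeth, w1 = 600 RPM, N2 = 60 teeth
Using N1*w1 = N2*w2
w2 = N1*w1 / N2
w2 = 70*600 / 60
w2 = 42000 / 60
w2 = 700 RPM

700 RPM


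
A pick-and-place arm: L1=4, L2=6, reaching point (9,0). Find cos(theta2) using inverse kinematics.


Given: L1 = 4, L2 = 6, target (x, y) = (9, 0)
Using cos(theta2) = (x^2 + y^2 - L1^2 - L2^2) / (2*L1*L2)
x^2 + y^2 = 9^2 + 0 = 81
L1^2 + L2^2 = 16 + 36 = 52
Numerator = 81 - 52 = 29
Denominator = 2*4*6 = 48
cos(theta2) = 29/48 = 29/48

29/48


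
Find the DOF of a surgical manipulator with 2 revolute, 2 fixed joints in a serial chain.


Given: serial robot with 2 revolute, 2 fixed joints
DOF contribution per joint type: revolute=1, prismatic=1, spherical=3, fixed=0
DOF = 2*1 + 2*0
DOF = 2

2


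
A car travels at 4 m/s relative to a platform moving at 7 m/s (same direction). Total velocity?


Given: object velocity = 4 m/s, platform velocity = 7 m/s (same direction)
Using classical velocity addition: v_total = v_object + v_platform
v_total = 4 + 7
v_total = 11 m/s

11 m/s


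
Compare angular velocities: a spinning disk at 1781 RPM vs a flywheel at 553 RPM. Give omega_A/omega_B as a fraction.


Given: RPM_A = 1781, RPM_B = 553
omega = 2*pi*RPM/60, so omega_A/omega_B = RPM_A / RPM_B
omega_A/omega_B = 1781 / 553
omega_A/omega_B = 1781/553

1781/553


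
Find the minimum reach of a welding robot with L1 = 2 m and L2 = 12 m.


Given: L1 = 2 m, L2 = 12 m
For a 2-link planar arm, min reach = |L1 - L2| (second link folded back)
Min reach = |2 - 12|
Min reach = 10 m

10 m


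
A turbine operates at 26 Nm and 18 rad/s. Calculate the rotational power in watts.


Given: tau = 26 Nm, omega = 18 rad/s
Using P = tau * omega
P = 26 * 18
P = 468 W

468 W


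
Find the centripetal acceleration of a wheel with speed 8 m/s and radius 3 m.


Given: v = 8 m/s, r = 3 m
Using a_c = v^2 / r
a_c = 8^2 / 3
a_c = 64 / 3
a_c = 64/3 m/s^2

64/3 m/s^2


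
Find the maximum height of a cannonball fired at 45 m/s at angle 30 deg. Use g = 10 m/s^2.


Given: v0 = 45 m/s, theta = 30 deg, g = 10 m/s^2
sin^2(30) = 1/4
Using H = v0^2 * sin^2(theta) / (2*g)
H = 45^2 * 1/4 / (2*10)
H = 2025 * 1/4 / 20
H = 2025/4 / 20
H = 405/16 m

405/16 m


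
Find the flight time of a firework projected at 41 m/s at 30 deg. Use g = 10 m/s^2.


Given: v0 = 41 m/s, theta = 30 deg, g = 10 m/s^2
sin(30) = 1/2
Using T = 2*v0*sin(theta) / g
T = 2*41*1/2 / 10
T = 41 / 10
T = 41/10 s

41/10 s


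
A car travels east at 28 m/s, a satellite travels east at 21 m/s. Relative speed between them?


Given: v_A = 28 m/s east, v_B = 21 m/s east
Both move in the same direction; relative speed = |v_A - v_B|
|28 - 21| = |7|
= 7 m/s

7 m/s


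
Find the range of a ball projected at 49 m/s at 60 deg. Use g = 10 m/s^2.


Given: v0 = 49 m/s, theta = 60 deg, g = 10 m/s^2
sin(2*60) = sin(120) = sqrt(3)/2
Using R = v0^2 * sin(2*theta) / g
R = 49^2 * (sqrt(3)/2) / 10
R = 2401 * sqrt(3) / 20
R = 2401/20*sqrt(3) m

2401/20*sqrt(3) m


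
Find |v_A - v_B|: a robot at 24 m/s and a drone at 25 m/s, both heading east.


Given: v_A = 24 m/s east, v_B = 25 m/s east
Both move in the same direction; relative speed = |v_A - v_B|
|24 - 25| = |-1|
= 1 m/s

1 m/s


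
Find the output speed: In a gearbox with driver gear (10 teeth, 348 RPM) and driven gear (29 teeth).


Given: N1 = 10 teeth, w1 = 348 RPM, N2 = 29 teeth
Using N1*w1 = N2*w2
w2 = N1*w1 / N2
w2 = 10*348 / 29
w2 = 3480 / 29
w2 = 120 RPM

120 RPM


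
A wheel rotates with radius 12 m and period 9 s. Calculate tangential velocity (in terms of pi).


Given: radius r = 12 m, period T = 9 s
Using v = 2*pi*r / T
v = 2*pi*12 / 9
v = 24*pi / 9
v = 8/3*pi m/s

8/3*pi m/s


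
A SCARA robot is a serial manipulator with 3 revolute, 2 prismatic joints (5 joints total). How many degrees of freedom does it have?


Given: serial robot with 3 revolute, 2 prismatic joints
DOF contribution per joint type: revolute=1, prismatic=1, spherical=3, fixed=0
DOF = 3*1 + 2*1
DOF = 5

5


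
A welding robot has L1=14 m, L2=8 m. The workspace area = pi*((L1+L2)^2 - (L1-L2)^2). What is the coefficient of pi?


Given: L1 = 14, L2 = 8
(L1+L2)^2 = (22)^2 = 484
(L1-L2)^2 = (6)^2 = 36
Difference = 484 - 36 = 448
This equals 4*L1*L2 = 4*14*8 = 448
Workspace area = 448*pi

448


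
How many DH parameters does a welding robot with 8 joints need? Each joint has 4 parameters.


Given: 8 joints, 4 DH parameters per joint (d, theta, a, alpha)
Total DH parameters = number_of_joints * 4
Total = 8 * 4
Total = 32

32


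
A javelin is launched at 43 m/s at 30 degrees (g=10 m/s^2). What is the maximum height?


Given: v0 = 43 m/s, theta = 30 deg, g = 10 m/s^2
sin^2(30) = 1/4
Using H = v0^2 * sin^2(theta) / (2*g)
H = 43^2 * 1/4 / (2*10)
H = 1849 * 1/4 / 20
H = 1849/4 / 20
H = 1849/80 m

1849/80 m


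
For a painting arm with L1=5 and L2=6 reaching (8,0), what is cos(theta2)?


Given: L1 = 5, L2 = 6, target (x, y) = (8, 0)
Using cos(theta2) = (x^2 + y^2 - L1^2 - L2^2) / (2*L1*L2)
x^2 + y^2 = 8^2 + 0 = 64
L1^2 + L2^2 = 25 + 36 = 61
Numerator = 64 - 61 = 3
Denominator = 2*5*6 = 60
cos(theta2) = 3/60 = 1/20

1/20


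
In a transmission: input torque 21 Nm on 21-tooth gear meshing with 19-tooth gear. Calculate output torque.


Given: N1 = 21, N2 = 19, T1 = 21 Nm
Using T2/T1 = N2/N1
T2 = T1 * N2 / N1
T2 = 21 * 19 / 21
T2 = 399 / 21
T2 = 19 Nm

19 Nm


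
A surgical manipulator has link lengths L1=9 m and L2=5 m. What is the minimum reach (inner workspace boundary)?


Given: L1 = 9 m, L2 = 5 m
For a 2-link planar arm, min reach = |L1 - L2| (second link folded back)
Min reach = |9 - 5|
Min reach = 4 m

4 m


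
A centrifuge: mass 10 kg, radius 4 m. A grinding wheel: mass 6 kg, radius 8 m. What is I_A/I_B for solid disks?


Given: M1=10 kg, R1=4 m, M2=6 kg, R2=8 m
For a disk: I = (1/2)*M*R^2, so I_A/I_B = (M1*R1^2)/(M2*R2^2)
M1*R1^2 = 10*16 = 160
M2*R2^2 = 6*64 = 384
I_A/I_B = 160/384 = 5/12

5/12


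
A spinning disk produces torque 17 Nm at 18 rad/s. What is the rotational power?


Given: tau = 17 Nm, omega = 18 rad/s
Using P = tau * omega
P = 17 * 18
P = 306 W

306 W


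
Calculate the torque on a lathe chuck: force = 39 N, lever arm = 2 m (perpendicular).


Given: F = 39 N, r = 2 m, angle = 90 deg (perpendicular)
Using tau = F * r * sin(90)
sin(90) = 1
tau = 39 * 2 * 1
tau = 78 Nm

78 Nm


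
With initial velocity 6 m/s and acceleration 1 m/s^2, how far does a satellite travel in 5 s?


Given: v0 = 6 m/s, a = 1 m/s^2, t = 5 s
Using s = v0*t + (1/2)*a*t^2
s = 6*5 + (1/2)*1*5^2
s = 30 + (1/2)*25
s = 30 + 25/2
s = 85/2

85/2 m


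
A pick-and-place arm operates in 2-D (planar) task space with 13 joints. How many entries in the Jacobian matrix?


Given: task space dimension = 2, joints = 13
Jacobian is a 2 x 13 matrix
Total entries = rows * columns
Total = 2 * 13
Total = 26

26


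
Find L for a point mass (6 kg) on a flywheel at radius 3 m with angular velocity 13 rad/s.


Given: m = 6 kg, r = 3 m, omega = 13 rad/s
For a point mass: I = m*r^2
I = 6*3^2 = 6*9 = 54
L = I*omega = 54*13
L = 702 kg*m^2/s

702 kg*m^2/s


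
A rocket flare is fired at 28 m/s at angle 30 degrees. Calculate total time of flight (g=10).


Given: v0 = 28 m/s, theta = 30 deg, g = 10 m/s^2
sin(30) = 1/2
Using T = 2*v0*sin(theta) / g
T = 2*28*1/2 / 10
T = 28 / 10
T = 14/5 s

14/5 s


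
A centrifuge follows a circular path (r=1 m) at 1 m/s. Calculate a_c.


Given: v = 1 m/s, r = 1 m
Using a_c = v^2 / r
a_c = 1^2 / 1
a_c = 1 / 1
a_c = 1 m/s^2

1 m/s^2


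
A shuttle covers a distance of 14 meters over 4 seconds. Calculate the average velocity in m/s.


Given: distance d = 14 m, time t = 4 s
Using v = d / t
v = 14 / 4
v = 7/2 m/s

7/2 m/s


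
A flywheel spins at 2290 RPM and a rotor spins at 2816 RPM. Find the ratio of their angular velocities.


Given: RPM_A = 2290, RPM_B = 2816
omega = 2*pi*RPM/60, so omega_A/omega_B = RPM_A / RPM_B
omega_A/omega_B = 2290 / 2816
omega_A/omega_B = 1145/1408

1145/1408


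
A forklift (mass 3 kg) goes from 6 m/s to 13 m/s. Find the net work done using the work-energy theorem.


Given: m = 3 kg, v0 = 6 m/s, v = 13 m/s
Using W = (1/2)*m*(v^2 - v0^2)
v^2 = 13^2 = 169
v0^2 = 6^2 = 36
v^2 - v0^2 = 169 - 36 = 133
W = (1/2)*3*133 = 399/2 J

399/2 J


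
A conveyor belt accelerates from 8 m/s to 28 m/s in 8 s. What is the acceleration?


Given: initial velocity v0 = 8 m/s, final velocity v = 28 m/s, time t = 8 s
Using a = (v - v0) / t
a = (28 - 8) / 8
a = 20 / 8
a = 5/2 m/s^2

5/2 m/s^2


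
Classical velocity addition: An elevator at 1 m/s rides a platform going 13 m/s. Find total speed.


Given: object velocity = 1 m/s, platform velocity = 13 m/s (same direction)
Using classical velocity addition: v_total = v_object + v_platform
v_total = 1 + 13
v_total = 14 m/s

14 m/s


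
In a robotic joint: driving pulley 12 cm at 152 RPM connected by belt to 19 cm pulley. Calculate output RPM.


Given: D1 = 12 cm, w1 = 152 RPM, D2 = 19 cm
Using D1*w1 = D2*w2
w2 = D1*w1 / D2
w2 = 12*152 / 19
w2 = 1824 / 19
w2 = 96 RPM

96 RPM


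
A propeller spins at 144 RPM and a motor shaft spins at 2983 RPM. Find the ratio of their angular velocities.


Given: RPM_A = 144, RPM_B = 2983
omega = 2*pi*RPM/60, so omega_A/omega_B = RPM_A / RPM_B
omega_A/omega_B = 144 / 2983
omega_A/omega_B = 144/2983

144/2983


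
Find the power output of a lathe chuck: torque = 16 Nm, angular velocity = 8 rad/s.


Given: tau = 16 Nm, omega = 8 rad/s
Using P = tau * omega
P = 16 * 8
P = 128 W

128 W


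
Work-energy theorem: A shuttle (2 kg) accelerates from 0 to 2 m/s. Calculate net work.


Given: m = 2 kg, v0 = 0 m/s, v = 2 m/s
Using W = (1/2)*m*(v^2 - v0^2)
v^2 = 2^2 = 4
v0^2 = 0^2 = 0
v^2 - v0^2 = 4 - 0 = 4
W = (1/2)*2*4 = 4 J

4 J


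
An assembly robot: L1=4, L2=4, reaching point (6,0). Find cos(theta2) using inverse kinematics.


Given: L1 = 4, L2 = 4, target (x, y) = (6, 0)
Using cos(theta2) = (x^2 + y^2 - L1^2 - L2^2) / (2*L1*L2)
x^2 + y^2 = 6^2 + 0 = 36
L1^2 + L2^2 = 16 + 16 = 32
Numerator = 36 - 32 = 4
Denominator = 2*4*4 = 32
cos(theta2) = 4/32 = 1/8

1/8


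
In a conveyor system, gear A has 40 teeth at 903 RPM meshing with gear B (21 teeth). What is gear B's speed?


Given: N1 = 40 teeth, w1 = 903 RPM, N2 = 21 teeth
Using N1*w1 = N2*w2
w2 = N1*w1 / N2
w2 = 40*903 / 21
w2 = 36120 / 21
w2 = 1720 RPM

1720 RPM


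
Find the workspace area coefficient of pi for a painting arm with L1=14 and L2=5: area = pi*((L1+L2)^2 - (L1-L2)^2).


Given: L1 = 14, L2 = 5
(L1+L2)^2 = (19)^2 = 361
(L1-L2)^2 = (9)^2 = 81
Difference = 361 - 81 = 280
This equals 4*L1*L2 = 4*14*5 = 280
Workspace area = 280*pi

280


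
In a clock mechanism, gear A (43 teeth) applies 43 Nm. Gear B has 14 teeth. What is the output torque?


Given: N1 = 43, N2 = 14, T1 = 43 Nm
Using T2/T1 = N2/N1
T2 = T1 * N2 / N1
T2 = 43 * 14 / 43
T2 = 602 / 43
T2 = 14 Nm

14 Nm


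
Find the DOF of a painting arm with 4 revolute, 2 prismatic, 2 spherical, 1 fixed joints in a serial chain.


Given: serial robot with 4 revolute, 2 prismatic, 2 spherical, 1 fixed joints
DOF contribution per joint type: revolute=1, prismatic=1, spherical=3, fixed=0
DOF = 4*1 + 2*1 + 2*3 + 1*0
DOF = 12

12


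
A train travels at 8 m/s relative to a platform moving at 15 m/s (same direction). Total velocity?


Given: object velocity = 8 m/s, platform velocity = 15 m/s (same direction)
Using classical velocity addition: v_total = v_object + v_platform
v_total = 8 + 15
v_total = 23 m/s

23 m/s


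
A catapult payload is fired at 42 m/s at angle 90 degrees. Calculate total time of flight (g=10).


Given: v0 = 42 m/s, theta = 90 deg, g = 10 m/s^2
sin(90) = 1
Using T = 2*v0*sin(theta) / g
T = 2*42*1 / 10
T = 84 / 10
T = 42/5 s

42/5 s


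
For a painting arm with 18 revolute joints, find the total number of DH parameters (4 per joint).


Given: 18 joints, 4 DH parameters per joint (d, theta, a, alpha)
Total DH parameters = number_of_joints * 4
Total = 18 * 4
Total = 72

72


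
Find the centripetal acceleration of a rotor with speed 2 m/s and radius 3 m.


Given: v = 2 m/s, r = 3 m
Using a_c = v^2 / r
a_c = 2^2 / 3
a_c = 4 / 3
a_c = 4/3 m/s^2

4/3 m/s^2


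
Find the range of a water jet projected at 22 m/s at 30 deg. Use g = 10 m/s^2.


Given: v0 = 22 m/s, theta = 30 deg, g = 10 m/s^2
sin(2*30) = sin(60) = sqrt(3)/2
Using R = v0^2 * sin(2*theta) / g
R = 22^2 * (sqrt(3)/2) / 10
R = 484 * sqrt(3) / 20
R = 121/5*sqrt(3) m

121/5*sqrt(3) m


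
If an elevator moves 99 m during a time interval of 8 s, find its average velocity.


Given: distance d = 99 m, time t = 8 s
Using v = d / t
v = 99 / 8
v = 99/8 m/s

99/8 m/s


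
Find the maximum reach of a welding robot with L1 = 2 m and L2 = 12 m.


Given: L1 = 2 m, L2 = 12 m
For a 2-link planar arm, max reach = L1 + L2 (fully extended)
Max reach = 2 + 12
Max reach = 14 m

14 m


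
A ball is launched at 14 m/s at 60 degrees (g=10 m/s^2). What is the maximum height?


Given: v0 = 14 m/s, theta = 60 deg, g = 10 m/s^2
sin^2(60) = 3/4
Using H = v0^2 * sin^2(theta) / (2*g)
H = 14^2 * 3/4 / (2*10)
H = 196 * 3/4 / 20
H = 147 / 20
H = 147/20 m

147/20 m


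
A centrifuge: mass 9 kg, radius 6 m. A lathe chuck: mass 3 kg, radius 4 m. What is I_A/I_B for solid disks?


Given: M1=9 kg, R1=6 m, M2=3 kg, R2=4 m
For a disk: I = (1/2)*M*R^2, so I_A/I_B = (M1*R1^2)/(M2*R2^2)
M1*R1^2 = 9*36 = 324
M2*R2^2 = 3*16 = 48
I_A/I_B = 324/48 = 27/4

27/4


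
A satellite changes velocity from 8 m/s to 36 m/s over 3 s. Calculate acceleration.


Given: initial velocity v0 = 8 m/s, final velocity v = 36 m/s, time t = 3 s
Using a = (v - v0) / t
a = (36 - 8) / 3
a = 28 / 3
a = 28/3 m/s^2

28/3 m/s^2


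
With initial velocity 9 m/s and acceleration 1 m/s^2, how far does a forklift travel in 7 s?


Given: v0 = 9 m/s, a = 1 m/s^2, t = 7 s
Using s = v0*t + (1/2)*a*t^2
s = 9*7 + (1/2)*1*7^2
s = 63 + (1/2)*49
s = 63 + 49/2
s = 175/2

175/2 m


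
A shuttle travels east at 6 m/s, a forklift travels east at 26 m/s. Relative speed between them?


Given: v_A = 6 m/s east, v_B = 26 m/s east
Both move in the same direction; relative speed = |v_A - v_B|
|6 - 26| = |-20|
= 20 m/s

20 m/s


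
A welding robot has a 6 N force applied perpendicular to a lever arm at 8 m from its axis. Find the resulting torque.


Given: F = 6 N, r = 8 m, angle = 90 deg (perpendicular)
Using tau = F * r * sin(90)
sin(90) = 1
tau = 6 * 8 * 1
tau = 48 Nm

48 Nm


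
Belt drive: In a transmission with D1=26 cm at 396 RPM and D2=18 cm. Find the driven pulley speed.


Given: D1 = 26 cm, w1 = 396 RPM, D2 = 18 cm
Using D1*w1 = D2*w2
w2 = D1*w1 / D2
w2 = 26*396 / 18
w2 = 10296 / 18
w2 = 572 RPM

572 RPM


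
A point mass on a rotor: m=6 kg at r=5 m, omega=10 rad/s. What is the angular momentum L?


Given: m = 6 kg, r = 5 m, omega = 10 rad/s
For a point mass: I = m*r^2
I = 6*5^2 = 6*25 = 150
L = I*omega = 150*10
L = 1500 kg*m^2/s

1500 kg*m^2/s


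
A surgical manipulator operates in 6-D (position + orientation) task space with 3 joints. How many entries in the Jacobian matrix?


Given: task space dimension = 6, joints = 3
Jacobian is a 6 x 3 matrix
Total entries = rows * columns
Total = 6 * 3
Total = 18

18


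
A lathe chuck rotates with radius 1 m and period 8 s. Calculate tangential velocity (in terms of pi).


Given: radius r = 1 m, period T = 8 s
Using v = 2*pi*r / T
v = 2*pi*1 / 8
v = 2*pi / 8
v = 1/4*pi m/s

1/4*pi m/s


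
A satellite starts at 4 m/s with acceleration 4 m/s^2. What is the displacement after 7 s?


Given: v0 = 4 m/s, a = 4 m/s^2, t = 7 s
Using s = v0*t + (1/2)*a*t^2
s = 4*7 + (1/2)*4*7^2
s = 28 + (1/2)*196
s = 28 + 98
s = 126

126 m
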